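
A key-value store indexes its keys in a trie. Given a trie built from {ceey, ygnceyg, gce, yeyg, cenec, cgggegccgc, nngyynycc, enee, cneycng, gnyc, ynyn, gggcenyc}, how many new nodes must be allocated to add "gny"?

0

"gny" is already a full path in the trie; only an end-marker is added.
No new nodes are needed: 0.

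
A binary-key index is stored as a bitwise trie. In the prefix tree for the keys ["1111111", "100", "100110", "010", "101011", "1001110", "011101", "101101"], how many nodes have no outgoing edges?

A leaf is a node with no children — equivalently, the end of a word that is not a proper prefix of any other stored word.
Those words: "010", "011101", "100110", "1001110", "101011", "101101", "1111111"
Leaf count: 7

7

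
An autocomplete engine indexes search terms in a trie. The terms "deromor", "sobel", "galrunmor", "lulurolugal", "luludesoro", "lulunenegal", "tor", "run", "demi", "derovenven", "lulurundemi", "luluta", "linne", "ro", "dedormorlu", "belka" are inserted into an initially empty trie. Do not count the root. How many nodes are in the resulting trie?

For each word, the new-node count is its length minus the longest prefix already in the trie:
  "deromor" → 7 new (d, e, r, o, m, o, r)
  "sobel" → 5 new (s, o, b, e, l)
  "galrunmor" → 9 new (g, a, l, r, u, n, m, o, r)
  "lulurolugal" → 11 new (l, u, l, u, r, o, l, u, g, a, l)
  "luludesoro" → prefix "lulu" already present; 6 new (d, e, s, o, r, o)
  "lulunenegal" → prefix "lulu" already present; 7 new (n, e, n, e, g, a, l)
  "tor" → 3 new (t, o, r)
  "run" → 3 new (r, u, n)
  "demi" → prefix "de" already present; 2 new (m, i)
  "derovenven" → prefix "dero" already present; 6 new (v, e, n, v, e, n)
  "lulurundemi" → prefix "lulur" already present; 6 new (u, n, d, e, m, i)
  "luluta" → prefix "lulu" already present; 2 new (t, a)
  "linne" → prefix "l" already present; 4 new (i, n, n, e)
  "ro" → prefix "r" already present; 1 new (o)
  "dedormorlu" → prefix "de" already present; 8 new (d, o, r, m, o, r, l, u)
  "belka" → 5 new (b, e, l, k, a)
Total nodes = 7 + 5 + 9 + 11 + 6 + 7 + 3 + 3 + 2 + 6 + 6 + 2 + 4 + 1 + 8 + 5 = 85

85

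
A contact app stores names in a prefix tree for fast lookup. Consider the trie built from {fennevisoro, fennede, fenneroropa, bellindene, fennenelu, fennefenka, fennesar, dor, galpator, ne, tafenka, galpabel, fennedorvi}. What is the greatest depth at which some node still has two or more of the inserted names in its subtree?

Look for the deepest trie node that still has at least two words in its subtree.
e.g. "fennede" and "fennedorvi" share the prefix "fenned" of length 6; no pair shares a longer one.
Longest shared-prefix length: 6

6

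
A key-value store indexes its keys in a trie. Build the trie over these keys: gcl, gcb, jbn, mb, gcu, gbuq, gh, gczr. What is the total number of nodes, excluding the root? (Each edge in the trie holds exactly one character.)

Count nodes per top-level branch (shared prefixes stored once):
  'g'-branch (gbuq, gcb, gcl, gcu, gczr, gh): 11 nodes
  'j'-branch (jbn): 3 nodes
  'm'-branch (mb): 2 nodes
Sum: 16

16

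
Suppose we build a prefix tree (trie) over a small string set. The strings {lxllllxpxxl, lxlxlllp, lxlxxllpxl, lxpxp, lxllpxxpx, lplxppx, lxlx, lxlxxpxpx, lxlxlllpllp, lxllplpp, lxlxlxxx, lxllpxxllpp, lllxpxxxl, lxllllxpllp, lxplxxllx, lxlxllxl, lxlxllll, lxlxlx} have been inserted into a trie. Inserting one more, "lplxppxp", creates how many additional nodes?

1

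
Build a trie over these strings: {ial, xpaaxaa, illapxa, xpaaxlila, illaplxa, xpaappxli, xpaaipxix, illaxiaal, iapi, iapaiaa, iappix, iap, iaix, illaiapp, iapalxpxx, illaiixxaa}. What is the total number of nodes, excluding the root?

63

For each word, the new-node count is its length minus the longest prefix already in the trie:
  "ial" → 3 new (i, a, l)
  "xpaaxaa" → 7 new (x, p, a, a, x, a, a)
  "illapxa" → prefix "i" already present; 6 new (l, l, a, p, x, a)
  "xpaaxlila" → prefix "xpaax" already present; 4 new (l, i, l, a)
  "illaplxa" → prefix "illap" already present; 3 new (l, x, a)
  "xpaappxli" → prefix "xpaa" already present; 5 new (p, p, x, l, i)
  "xpaaipxix" → prefix "xpaa" already present; 5 new (i, p, x, i, x)
  "illaxiaal" → prefix "illa" already present; 5 new (x, i, a, a, l)
  "iapi" → prefix "ia" already present; 2 new (p, i)
  "iapaiaa" → prefix "iap" already present; 4 new (a, i, a, a)
  "iappix" → prefix "iap" already present; 3 new (p, i, x)
  "iap" → prefix "iap" already present; 0 new (none)
  "iaix" → prefix "ia" already present; 2 new (i, x)
  "illaiapp" → prefix "illa" already present; 4 new (i, a, p, p)
  "iapalxpxx" → prefix "iapa" already present; 5 new (l, x, p, x, x)
  "illaiixxaa" → prefix "illai" already present; 5 new (i, x, x, a, a)
Total nodes = 3 + 7 + 6 + 4 + 3 + 5 + 5 + 5 + 2 + 4 + 3 + 0 + 2 + 4 + 5 + 5 = 63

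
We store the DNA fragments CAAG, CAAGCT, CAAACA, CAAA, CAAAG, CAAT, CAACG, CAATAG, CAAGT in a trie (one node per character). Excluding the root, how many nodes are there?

Trie structure (* marks end of a word):
(root)
└─ C
   └─ A
      └─ A
         ├─ A *
         │  ├─ C
         │  │  └─ A *
         │  └─ G *
         ├─ C
         │  └─ G *
         ├─ G *
         │  ├─ C
         │  │  └─ T *
         │  └─ T *
         └─ T *
            └─ A
               └─ G *
Counting every labelled node above: 16.

16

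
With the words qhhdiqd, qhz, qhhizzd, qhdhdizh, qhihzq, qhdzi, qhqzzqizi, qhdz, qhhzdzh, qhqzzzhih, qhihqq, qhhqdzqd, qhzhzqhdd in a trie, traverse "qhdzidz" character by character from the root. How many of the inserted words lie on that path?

2

Traverse "qhdzidz" character by character; count nodes along the way that are marked as word ends.
Prefixes of the query that are stored words: "qhdz", "qhdzi"
Count: 2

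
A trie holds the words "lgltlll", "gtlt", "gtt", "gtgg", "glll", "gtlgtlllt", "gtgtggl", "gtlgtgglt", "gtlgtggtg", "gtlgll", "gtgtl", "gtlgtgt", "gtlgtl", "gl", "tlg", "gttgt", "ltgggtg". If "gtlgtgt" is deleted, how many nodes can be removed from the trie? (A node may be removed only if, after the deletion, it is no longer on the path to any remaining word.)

1

Walk "gtlgtgt" from the leaf back toward the root, removing each node that no remaining word uses.
The suffix "t" (1 node) is used only by "gtlgtgt"; the node for "gtlgtg" still has the child "g", so pruning stops there.
Nodes removed: 1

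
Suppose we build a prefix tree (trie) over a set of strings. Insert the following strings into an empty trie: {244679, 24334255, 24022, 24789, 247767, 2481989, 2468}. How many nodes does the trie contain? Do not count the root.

28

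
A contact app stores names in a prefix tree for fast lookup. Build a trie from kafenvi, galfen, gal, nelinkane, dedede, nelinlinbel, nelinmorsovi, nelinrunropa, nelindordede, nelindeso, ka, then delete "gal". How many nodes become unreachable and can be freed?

Walk "gal" from the leaf back toward the root, removing each node that no remaining word uses.
Every node on "gal" is still needed (e.g. by "galfen"), so nothing is freed.
Nodes removed: 0

0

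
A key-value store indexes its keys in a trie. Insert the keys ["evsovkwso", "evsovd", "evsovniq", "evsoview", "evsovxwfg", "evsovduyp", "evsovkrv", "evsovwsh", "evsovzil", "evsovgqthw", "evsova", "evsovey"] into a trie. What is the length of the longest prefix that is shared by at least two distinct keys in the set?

Equivalently: take the maximum, over all pairs, of their longest common prefix length.
e.g. "evsovd" and "evsovduyp" share the prefix "evsovd" of length 6; no pair shares a longer one.
Longest shared-prefix length: 6

6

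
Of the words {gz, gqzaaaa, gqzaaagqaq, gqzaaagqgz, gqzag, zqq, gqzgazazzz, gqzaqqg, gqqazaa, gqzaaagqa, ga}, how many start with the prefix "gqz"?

Traverse to the node for "gqz", then collect every word in that subtree.
Words under "gqz": gqzaaaa, gqzaaagqa, gqzaaagqaq, gqzaaagqgz, gqzag, gqzaqqg, gqzgazazzz
Count: 7

7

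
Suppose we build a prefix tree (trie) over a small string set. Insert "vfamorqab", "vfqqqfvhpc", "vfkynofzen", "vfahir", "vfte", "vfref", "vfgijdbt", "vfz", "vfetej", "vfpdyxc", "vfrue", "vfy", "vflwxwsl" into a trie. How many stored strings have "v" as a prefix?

13

Walk to "v"; the words in its subtree are exactly those with that prefix.
Words under "v": vfahir, vfamorqab, vfetej, vfgijdbt, vfkynofzen, vflwxwsl, vfpdyxc, vfqqqfvhpc, vfref, vfrue, vfte, vfy, vfz
Count: 13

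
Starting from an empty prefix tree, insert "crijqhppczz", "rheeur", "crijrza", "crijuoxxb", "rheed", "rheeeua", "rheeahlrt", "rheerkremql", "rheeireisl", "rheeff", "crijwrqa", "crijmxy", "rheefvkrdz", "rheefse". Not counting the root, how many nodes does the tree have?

Count nodes per top-level branch (shared prefixes stored once):
  'c'-branch (crijmxy, crijqhppczz, crijrza, crijuoxxb, crijwrqa): 26 nodes
  'r'-branch (rheeahlrt, rheed, rheeeua, rheeff, rheefse, rheefvkrdz, rheeireisl, rheerkremql, rheeur): 37 nodes
Sum: 63

63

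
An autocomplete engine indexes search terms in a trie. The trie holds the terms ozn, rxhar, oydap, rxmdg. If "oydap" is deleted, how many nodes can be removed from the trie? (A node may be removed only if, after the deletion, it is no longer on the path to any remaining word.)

4

Walk "oydap" from the leaf back toward the root, removing each node that no remaining word uses.
The suffix "ydap" (4 nodes) is used only by "oydap"; the node for "o" still has the child "z", so pruning stops there.
Nodes removed: 4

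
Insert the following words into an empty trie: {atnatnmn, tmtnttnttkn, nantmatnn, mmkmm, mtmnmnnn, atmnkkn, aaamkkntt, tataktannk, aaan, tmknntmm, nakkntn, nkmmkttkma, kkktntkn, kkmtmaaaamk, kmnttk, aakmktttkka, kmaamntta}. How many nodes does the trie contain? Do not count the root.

Count nodes per top-level branch (shared prefixes stored once):
  'a'-branch (aaamkkntt, aaan, aakmktttkka, atmnkkn, atnatnmn): 31 nodes
  'k'-branch (kkktntkn, kkmtmaaaamk, kmaamntta, kmnttk): 29 nodes
  'm'-branch (mmkmm, mtmnmnnn): 12 nodes
  'n'-branch (nakkntn, nantmatnn, nkmmkttkma): 23 nodes
  't'-branch (tataktannk, tmknntmm, tmtnttnttkn): 26 nodes
Sum: 121

121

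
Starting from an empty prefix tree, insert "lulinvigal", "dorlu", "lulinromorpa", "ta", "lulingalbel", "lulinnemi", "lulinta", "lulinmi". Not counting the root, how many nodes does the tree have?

38

Count nodes per top-level branch (shared prefixes stored once):
  'd'-branch (dorlu): 5 nodes
  'l'-branch (lulingalbel, lulinmi, lulinnemi, lulinromorpa, lulinta, lulinvigal): 31 nodes
  't'-branch (ta): 2 nodes
Sum: 38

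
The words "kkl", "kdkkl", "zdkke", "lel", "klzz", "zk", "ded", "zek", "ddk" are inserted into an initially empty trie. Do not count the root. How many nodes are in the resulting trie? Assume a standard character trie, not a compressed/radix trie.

Count nodes per top-level branch (shared prefixes stored once):
  'd'-branch (ddk, ded): 5 nodes
  'k'-branch (kdkkl, kkl, klzz): 10 nodes
  'l'-branch (lel): 3 nodes
  'z'-branch (zdkke, zek, zk): 8 nodes
Sum: 26

26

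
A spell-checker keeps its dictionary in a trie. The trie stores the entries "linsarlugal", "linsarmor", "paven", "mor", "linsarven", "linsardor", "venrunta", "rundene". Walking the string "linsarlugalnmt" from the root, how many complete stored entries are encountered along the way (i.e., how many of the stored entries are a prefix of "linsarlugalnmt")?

1

Walk "linsarlugalnmt" from the root; an end-of-word marker is hit whenever a stored word is a prefix of "linsarlugalnmt".
Prefixes of the query that are stored words: "linsarlugal"
Count: 1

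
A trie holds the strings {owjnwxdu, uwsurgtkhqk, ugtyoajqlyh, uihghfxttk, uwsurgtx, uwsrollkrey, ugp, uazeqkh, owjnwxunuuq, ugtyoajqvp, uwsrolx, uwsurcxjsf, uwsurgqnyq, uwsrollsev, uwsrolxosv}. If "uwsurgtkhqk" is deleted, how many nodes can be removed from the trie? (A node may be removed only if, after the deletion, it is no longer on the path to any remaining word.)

4

A node on "uwsurgtkhqk"'s path can go only if nothing else ends at it or branches off below it.
The suffix "khqk" (4 nodes) is used only by "uwsurgtkhqk"; the node for "uwsurgt" still has the child "x", so pruning stops there.
Nodes removed: 4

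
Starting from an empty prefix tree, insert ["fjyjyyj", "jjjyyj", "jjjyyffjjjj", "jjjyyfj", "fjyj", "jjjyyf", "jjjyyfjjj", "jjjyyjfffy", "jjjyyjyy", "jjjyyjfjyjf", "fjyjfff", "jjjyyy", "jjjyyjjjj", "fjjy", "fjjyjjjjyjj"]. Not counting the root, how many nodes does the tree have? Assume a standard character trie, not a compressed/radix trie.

Count nodes per top-level branch (shared prefixes stored once):
  'f'-branch (fjjy, fjjyjjjjyjj, fjyj, fjyjfff, fjyjyyj): 19 nodes
  'j'-branch (jjjyyf, jjjyyffjjjj, jjjyyfj, jjjyyfjjj, jjjyyj, jjjyyjfffy, jjjyyjfjyjf, jjjyyjjjj, jjjyyjyy, jjjyyy): 29 nodes
Sum: 48

48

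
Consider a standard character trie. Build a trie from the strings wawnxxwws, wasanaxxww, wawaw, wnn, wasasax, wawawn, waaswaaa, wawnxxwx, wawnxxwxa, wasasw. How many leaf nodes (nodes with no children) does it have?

A leaf is a node with no children — equivalently, the end of a word that is not a proper prefix of any other stored word.
Those words: "waaswaaa", "wasanaxxww", "wasasax", "wasasw", "wawawn", "wawnxxwws", "wawnxxwxa", "wnn"
Leaf count: 8

8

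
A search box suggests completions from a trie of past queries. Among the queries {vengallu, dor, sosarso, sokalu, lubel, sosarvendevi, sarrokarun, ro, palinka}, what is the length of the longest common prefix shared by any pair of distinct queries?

5

Equivalently: take the maximum, over all pairs, of their longest common prefix length.
e.g. "sosarso" and "sosarvendevi" share the prefix "sosar" of length 5; no pair shares a longer one.
Longest shared-prefix length: 5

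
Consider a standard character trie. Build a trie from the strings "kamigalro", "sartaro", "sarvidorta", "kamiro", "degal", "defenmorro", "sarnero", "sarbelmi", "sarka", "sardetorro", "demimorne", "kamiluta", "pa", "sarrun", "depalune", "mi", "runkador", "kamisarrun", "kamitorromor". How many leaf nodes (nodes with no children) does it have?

19

A leaf is a node with no children — equivalently, the end of a word that is not a proper prefix of any other stored word.
Those words: "defenmorro", "degal", "demimorne", "depalune", "kamigalro", "kamiluta", "kamiro", "kamisarrun", "kamitorromor", "mi", "pa", "runkador", "sarbelmi", "sardetorro", "sarka", "sarnero", "sarrun", "sartaro", "sarvidorta"
Leaf count: 19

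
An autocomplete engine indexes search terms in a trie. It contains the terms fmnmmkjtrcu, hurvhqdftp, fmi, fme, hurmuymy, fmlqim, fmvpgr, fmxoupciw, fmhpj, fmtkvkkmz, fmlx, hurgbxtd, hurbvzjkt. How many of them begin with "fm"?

Walk to "fm"; the words in its subtree are exactly those with that prefix.
Matches: "fme", "fmhpj", "fmi", "fmlqim", "fmlx", "fmnmmkjtrcu", "fmtkvkkmz", "fmvpgr", "fmxoupciw"
Count: 9

9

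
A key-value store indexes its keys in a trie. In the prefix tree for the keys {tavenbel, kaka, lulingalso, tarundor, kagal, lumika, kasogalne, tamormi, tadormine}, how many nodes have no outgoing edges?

Leaves are exactly the stored words that no other stored word extends.
Those words: "kagal", "kaka", "kasogalne", "lulingalso", "lumika", "tadormine", "tamormi", "tarundor", "tavenbel"
Leaf count: 9

9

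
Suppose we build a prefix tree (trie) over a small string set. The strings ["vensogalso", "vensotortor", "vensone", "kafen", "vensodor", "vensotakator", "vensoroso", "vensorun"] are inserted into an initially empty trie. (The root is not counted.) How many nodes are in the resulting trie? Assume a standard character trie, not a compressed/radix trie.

Count nodes per top-level branch (shared prefixes stored once):
  'k'-branch (kafen): 5 nodes
  'v'-branch (vensodor, vensogalso, vensone, vensoroso, vensorun, vensotakator, vensotortor): 33 nodes
Sum: 38

38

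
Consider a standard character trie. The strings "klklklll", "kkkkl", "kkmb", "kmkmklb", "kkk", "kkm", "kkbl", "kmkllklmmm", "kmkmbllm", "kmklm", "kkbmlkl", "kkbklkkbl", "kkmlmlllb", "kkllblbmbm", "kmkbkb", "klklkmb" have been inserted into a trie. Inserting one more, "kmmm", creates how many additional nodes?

2

Walking "kmmm" from the root, the first 2 characters ("km") follow existing edges; "m" is the first miss.
New nodes needed: |"kmmm"| − 2 = 4 − 2 = 2.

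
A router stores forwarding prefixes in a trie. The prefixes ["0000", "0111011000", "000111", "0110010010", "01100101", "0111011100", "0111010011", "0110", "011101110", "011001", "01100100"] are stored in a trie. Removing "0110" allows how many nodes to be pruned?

Walk "0110" from the leaf back toward the root, removing each node that no remaining word uses.
Every node on "0110" is still needed (e.g. by "0110010010"), so nothing is freed.
Nodes removed: 0

0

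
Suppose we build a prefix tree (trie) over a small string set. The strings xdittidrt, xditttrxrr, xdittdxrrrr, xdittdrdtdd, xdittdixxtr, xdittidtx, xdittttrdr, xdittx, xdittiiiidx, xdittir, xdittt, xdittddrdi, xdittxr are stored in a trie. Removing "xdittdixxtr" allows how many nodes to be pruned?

5

After clearing the end-marker at "xdittdixxtr", prune upward until reaching a node still needed by another word.
The suffix "ixxtr" (5 nodes) is used only by "xdittdixxtr"; the node for "xdittd" still has the child "x", so pruning stops there.
Nodes removed: 5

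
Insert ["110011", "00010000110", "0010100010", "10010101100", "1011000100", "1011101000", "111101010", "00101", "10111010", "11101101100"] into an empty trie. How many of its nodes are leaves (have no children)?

Leaves are exactly the stored words that no other stored word extends.
Those words: "00010000110", "0010100010", "10010101100", "1011000100", "1011101000", "110011", "11101101100", "111101010"
Leaf count: 8

8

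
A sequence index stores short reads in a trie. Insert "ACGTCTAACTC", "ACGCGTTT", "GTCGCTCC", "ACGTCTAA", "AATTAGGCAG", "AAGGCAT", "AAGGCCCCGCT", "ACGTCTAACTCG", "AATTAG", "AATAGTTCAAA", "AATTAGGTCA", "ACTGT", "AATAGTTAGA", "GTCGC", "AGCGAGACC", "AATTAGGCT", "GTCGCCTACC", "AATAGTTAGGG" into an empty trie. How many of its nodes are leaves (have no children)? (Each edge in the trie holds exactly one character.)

A leaf is a node with no children — equivalently, the end of a word that is not a proper prefix of any other stored word.
Those words: "AAGGCAT", "AAGGCCCCGCT", "AATAGTTAGA", "AATAGTTAGGG", "AATAGTTCAAA", "AATTAGGCAG", "AATTAGGCT", "AATTAGGTCA", "ACGCGTTT", "ACGTCTAACTCG", "ACTGT", "AGCGAGACC", "GTCGCCTACC", "GTCGCTCC"
Leaf count: 14

14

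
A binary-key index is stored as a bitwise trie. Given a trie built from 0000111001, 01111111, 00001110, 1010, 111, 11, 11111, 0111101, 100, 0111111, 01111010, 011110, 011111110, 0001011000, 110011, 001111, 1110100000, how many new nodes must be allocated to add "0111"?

0

"0111" is already a full path in the trie; only an end-marker is added.
No new nodes are needed: 0.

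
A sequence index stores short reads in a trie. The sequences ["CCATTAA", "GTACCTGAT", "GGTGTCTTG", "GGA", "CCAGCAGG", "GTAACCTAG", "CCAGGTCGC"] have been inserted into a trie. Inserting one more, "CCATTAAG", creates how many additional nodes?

1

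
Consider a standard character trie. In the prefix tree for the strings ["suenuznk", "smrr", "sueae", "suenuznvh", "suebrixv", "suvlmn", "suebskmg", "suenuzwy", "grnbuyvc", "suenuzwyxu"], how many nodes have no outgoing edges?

A leaf is a node with no children — equivalently, the end of a word that is not a proper prefix of any other stored word.
Those words: "grnbuyvc", "smrr", "sueae", "suebrixv", "suebskmg", "suenuznk", "suenuznvh", "suenuzwyxu", "suvlmn"
Leaf count: 9

9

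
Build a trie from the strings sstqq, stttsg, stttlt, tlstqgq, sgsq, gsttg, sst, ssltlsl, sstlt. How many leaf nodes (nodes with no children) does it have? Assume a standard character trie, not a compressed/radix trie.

A leaf is a node with no children — equivalently, the end of a word that is not a proper prefix of any other stored word.
Those words: "gsttg", "sgsq", "ssltlsl", "sstlt", "sstqq", "stttlt", "stttsg", "tlstqgq"
Leaf count: 8

8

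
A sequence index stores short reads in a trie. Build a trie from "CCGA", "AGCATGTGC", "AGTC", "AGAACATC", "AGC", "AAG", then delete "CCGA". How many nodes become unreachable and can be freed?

After clearing the end-marker at "CCGA", prune upward until reaching a node still needed by another word.
No other word shares any prefix with "CCGA", so all 4 of its nodes go.
Nodes removed: 4

4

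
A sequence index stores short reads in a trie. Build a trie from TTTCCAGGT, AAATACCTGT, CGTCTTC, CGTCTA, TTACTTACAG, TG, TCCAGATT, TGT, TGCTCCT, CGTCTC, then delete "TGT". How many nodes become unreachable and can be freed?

1

After clearing the end-marker at "TGT", prune upward until reaching a node still needed by another word.
The suffix "T" (1 node) is used only by "TGT"; the node for "TG" still has the child "C", so pruning stops there.
Nodes removed: 1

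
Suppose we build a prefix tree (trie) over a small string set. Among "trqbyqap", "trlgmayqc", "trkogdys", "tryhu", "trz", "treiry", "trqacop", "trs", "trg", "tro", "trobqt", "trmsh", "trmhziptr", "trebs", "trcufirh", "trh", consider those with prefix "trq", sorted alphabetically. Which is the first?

trqacop

DFS of the "trq" subtree visits, in order: "trqacop", "trqbyqap"
Position 1: trqacop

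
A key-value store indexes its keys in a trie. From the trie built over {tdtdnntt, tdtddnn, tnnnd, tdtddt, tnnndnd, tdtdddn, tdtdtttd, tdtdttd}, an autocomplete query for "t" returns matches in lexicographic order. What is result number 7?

DFS of the "t" subtree visits, in order: "tdtdddn", "tdtddnn", "tdtddt", "tdtdnntt", "tdtdttd", "tdtdtttd", "tnnnd", "tnnndnd"
Position 7: tnnnd

tnnnd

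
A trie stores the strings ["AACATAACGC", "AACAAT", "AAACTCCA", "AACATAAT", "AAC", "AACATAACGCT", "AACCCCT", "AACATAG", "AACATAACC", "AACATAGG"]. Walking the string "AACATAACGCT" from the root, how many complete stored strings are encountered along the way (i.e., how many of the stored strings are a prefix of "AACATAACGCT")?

Check each prefix of "AACATAACGCT" against the stored set — each match is an end-marker on the path.
Prefixes of the query that are stored words: "AAC", "AACATAACGC", "AACATAACGCT"
Count: 3

3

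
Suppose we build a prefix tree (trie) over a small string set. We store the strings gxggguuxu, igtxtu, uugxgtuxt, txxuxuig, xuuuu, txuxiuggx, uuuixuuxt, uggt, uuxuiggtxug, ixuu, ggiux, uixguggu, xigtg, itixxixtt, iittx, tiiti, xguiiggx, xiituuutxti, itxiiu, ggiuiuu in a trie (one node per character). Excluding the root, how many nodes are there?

Trace insertions, counting only characters that open a new branch:
  "gxggguuxu" → 9 new (g, x, g, g, g, u, u, x, u)
  "igtxtu" → 6 new (i, g, t, x, t, u)
  "uugxgtuxt" → 9 new (u, u, g, x, g, t, u, x, t)
  "txxuxuig" → 8 new (t, x, x, u, x, u, i, g)
  "xuuuu" → 5 new (x, u, u, u, u)
  "txuxiuggx" → prefix "tx" already present; 7 new (u, x, i, u, g, g, x)
  "uuuixuuxt" → prefix "uu" already present; 7 new (u, i, x, u, u, x, t)
  "uggt" → prefix "u" already present; 3 new (g, g, t)
  "uuxuiggtxug" → prefix "uu" already present; 9 new (x, u, i, g, g, t, x, u, g)
  "ixuu" → prefix "i" already present; 3 new (x, u, u)
  "ggiux" → prefix "g" already present; 4 new (g, i, u, x)
  "uixguggu" → prefix "u" already present; 7 new (i, x, g, u, g, g, u)
  "xigtg" → prefix "x" already present; 4 new (i, g, t, g)
  "itixxixtt" → prefix "i" already present; 8 new (t, i, x, x, i, x, t, t)
  "iittx" → prefix "i" already present; 4 new (i, t, t, x)
  "tiiti" → prefix "t" already present; 4 new (i, i, t, i)
  "xguiiggx" → prefix "x" already present; 7 new (g, u, i, i, g, g, x)
  "xiituuutxti" → prefix "xi" already present; 9 new (i, t, u, u, u, t, x, t, i)
  "itxiiu" → prefix "it" already present; 4 new (x, i, i, u)
  "ggiuiuu" → prefix "ggiu" already present; 3 new (i, u, u)
Total nodes = 9 + 6 + 9 + 8 + 5 + 7 + 7 + 3 + 9 + 3 + 4 + 7 + 4 + 8 + 4 + 4 + 7 + 9 + 4 + 3 = 120

120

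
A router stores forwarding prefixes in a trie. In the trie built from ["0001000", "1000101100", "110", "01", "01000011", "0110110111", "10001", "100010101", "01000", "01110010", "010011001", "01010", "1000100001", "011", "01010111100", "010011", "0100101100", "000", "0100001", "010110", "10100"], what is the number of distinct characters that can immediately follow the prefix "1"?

Walk "1" from the root, arriving at one node.
Characters that immediately follow "1" among the stored strings: {0, 1}.
That node has 2 child edges.

2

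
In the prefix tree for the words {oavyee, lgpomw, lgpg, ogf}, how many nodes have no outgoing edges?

4

A leaf is a node with no children — equivalently, the end of a word that is not a proper prefix of any other stored word.
Those words: "lgpg", "lgpomw", "oavyee", "ogf"
Leaf count: 4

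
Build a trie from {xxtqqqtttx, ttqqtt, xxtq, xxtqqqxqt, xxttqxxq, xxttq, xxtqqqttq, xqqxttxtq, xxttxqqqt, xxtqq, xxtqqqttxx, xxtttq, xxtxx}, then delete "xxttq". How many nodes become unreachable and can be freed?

0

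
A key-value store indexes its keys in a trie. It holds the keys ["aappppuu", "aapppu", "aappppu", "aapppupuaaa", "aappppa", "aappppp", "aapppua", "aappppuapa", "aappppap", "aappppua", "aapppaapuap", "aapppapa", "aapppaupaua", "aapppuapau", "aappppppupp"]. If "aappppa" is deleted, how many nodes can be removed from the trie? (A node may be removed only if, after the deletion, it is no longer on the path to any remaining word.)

0

A node on "aappppa"'s path can go only if nothing else ends at it or branches off below it.
Every node on "aappppa" is still needed (e.g. by "aappppap"), so nothing is freed.
Nodes removed: 0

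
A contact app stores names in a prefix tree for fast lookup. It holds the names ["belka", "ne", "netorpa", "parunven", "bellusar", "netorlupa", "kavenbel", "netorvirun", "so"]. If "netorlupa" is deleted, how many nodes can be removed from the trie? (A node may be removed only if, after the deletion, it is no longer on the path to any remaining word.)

4

Walk "netorlupa" from the leaf back toward the root, removing each node that no remaining word uses.
The suffix "lupa" (4 nodes) is used only by "netorlupa"; the node for "netor" still has the child "p", so pruning stops there.
Nodes removed: 4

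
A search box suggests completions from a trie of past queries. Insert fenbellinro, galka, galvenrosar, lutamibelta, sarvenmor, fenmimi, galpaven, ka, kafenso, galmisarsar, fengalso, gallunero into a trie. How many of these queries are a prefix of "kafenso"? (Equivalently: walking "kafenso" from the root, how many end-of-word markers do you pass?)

Walk "kafenso" from the root; an end-of-word marker is hit whenever a stored word is a prefix of "kafenso".
Prefixes of the query that are stored words: "ka", "kafenso"
Count: 2

2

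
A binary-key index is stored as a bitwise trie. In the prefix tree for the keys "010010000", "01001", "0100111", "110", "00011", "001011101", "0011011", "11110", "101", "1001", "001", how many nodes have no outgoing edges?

9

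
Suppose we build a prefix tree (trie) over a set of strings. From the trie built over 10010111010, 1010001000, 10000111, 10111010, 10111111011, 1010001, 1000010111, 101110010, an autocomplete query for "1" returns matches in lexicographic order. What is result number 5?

DFS of the "1" subtree visits, in order: "1000010111", "10000111", "10010111010", "1010001", "1010001000", "101110010", "10111010", "10111111011"
Position 5: 1010001000

1010001000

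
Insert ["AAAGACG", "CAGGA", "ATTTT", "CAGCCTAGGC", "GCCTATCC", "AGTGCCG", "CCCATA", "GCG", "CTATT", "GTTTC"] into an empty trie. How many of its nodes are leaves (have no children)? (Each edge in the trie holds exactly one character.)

A leaf is a node with no children — equivalently, the end of a word that is not a proper prefix of any other stored word.
Those words: "AAAGACG", "AGTGCCG", "ATTTT", "CAGCCTAGGC", "CAGGA", "CCCATA", "CTATT", "GCCTATCC", "GCG", "GTTTC"
Leaf count: 10

10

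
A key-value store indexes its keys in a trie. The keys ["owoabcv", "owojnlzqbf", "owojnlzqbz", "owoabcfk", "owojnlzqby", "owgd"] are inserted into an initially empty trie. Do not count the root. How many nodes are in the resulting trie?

Count nodes per top-level branch (shared prefixes stored once):
  'o'-branch (owgd, owoabcfk, owoabcv, owojnlzqbf, owojnlzqby, owojnlzqbz): 20 nodes
Sum: 20

20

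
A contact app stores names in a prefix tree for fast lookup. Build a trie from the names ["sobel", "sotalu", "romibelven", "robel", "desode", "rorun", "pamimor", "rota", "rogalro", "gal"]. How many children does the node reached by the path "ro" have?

5

The children of the "ro" node are the distinct next characters among strings starting with "ro".
Characters that immediately follow "ro" among the stored strings: {b, g, m, r, t}.
That node has 5 child edges.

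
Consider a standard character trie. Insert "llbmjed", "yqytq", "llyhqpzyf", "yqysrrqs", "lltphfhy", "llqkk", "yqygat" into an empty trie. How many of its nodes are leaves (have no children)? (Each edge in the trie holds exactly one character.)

7

A leaf is a node with no children — equivalently, the end of a word that is not a proper prefix of any other stored word.
Those words: "llbmjed", "llqkk", "lltphfhy", "llyhqpzyf", "yqygat", "yqysrrqs", "yqytq"
Leaf count: 7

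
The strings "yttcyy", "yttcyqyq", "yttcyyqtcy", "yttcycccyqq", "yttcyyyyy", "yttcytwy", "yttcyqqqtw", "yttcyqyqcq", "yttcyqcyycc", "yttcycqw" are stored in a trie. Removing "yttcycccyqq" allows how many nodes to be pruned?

5

After clearing the end-marker at "yttcycccyqq", prune upward until reaching a node still needed by another word.
The suffix "ccyqq" (5 nodes) is used only by "yttcycccyqq"; the node for "yttcyc" still has the child "q", so pruning stops there.
Nodes removed: 5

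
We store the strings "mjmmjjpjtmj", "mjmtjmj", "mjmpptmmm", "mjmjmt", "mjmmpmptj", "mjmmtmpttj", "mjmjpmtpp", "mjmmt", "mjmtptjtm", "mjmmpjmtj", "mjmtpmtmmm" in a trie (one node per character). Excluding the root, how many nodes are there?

54

Trace insertions, counting only characters that open a new branch:
  "mjmmjjpjtmj" → 11 new (m, j, m, m, j, j, p, j, t, m, j)
  "mjmtjmj" → prefix "mjm" already present; 4 new (t, j, m, j)
  "mjmpptmmm" → prefix "mjm" already present; 6 new (p, p, t, m, m, m)
  "mjmjmt" → prefix "mjm" already present; 3 new (j, m, t)
  "mjmmpmptj" → prefix "mjmm" already present; 5 new (p, m, p, t, j)
  "mjmmtmpttj" → prefix "mjmm" already present; 6 new (t, m, p, t, t, j)
  "mjmjpmtpp" → prefix "mjmj" already present; 5 new (p, m, t, p, p)
  "mjmmt" → prefix "mjmmt" already present; 0 new (none)
  "mjmtptjtm" → prefix "mjmt" already present; 5 new (p, t, j, t, m)
  "mjmmpjmtj" → prefix "mjmmp" already present; 4 new (j, m, t, j)
  "mjmtpmtmmm" → prefix "mjmtp" already present; 5 new (m, t, m, m, m)
Total nodes = 11 + 4 + 6 + 3 + 5 + 6 + 5 + 0 + 5 + 4 + 5 = 54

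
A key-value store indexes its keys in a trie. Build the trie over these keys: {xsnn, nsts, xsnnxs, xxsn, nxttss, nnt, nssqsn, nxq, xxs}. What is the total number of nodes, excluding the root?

25

Trace insertions, counting only characters that open a new branch:
  "xsnn" → 4 new (x, s, n, n)
  "nsts" → 4 new (n, s, t, s)
  "xsnnxs" → prefix "xsnn" already present; 2 new (x, s)
  "xxsn" → prefix "x" already present; 3 new (x, s, n)
  "nxttss" → prefix "n" already present; 5 new (x, t, t, s, s)
  "nnt" → prefix "n" already present; 2 new (n, t)
  "nssqsn" → prefix "ns" already present; 4 new (s, q, s, n)
  "nxq" → prefix "nx" already present; 1 new (q)
  "xxs" → prefix "xxs" already present; 0 new (none)
Total nodes = 4 + 4 + 2 + 3 + 5 + 2 + 4 + 1 + 0 = 25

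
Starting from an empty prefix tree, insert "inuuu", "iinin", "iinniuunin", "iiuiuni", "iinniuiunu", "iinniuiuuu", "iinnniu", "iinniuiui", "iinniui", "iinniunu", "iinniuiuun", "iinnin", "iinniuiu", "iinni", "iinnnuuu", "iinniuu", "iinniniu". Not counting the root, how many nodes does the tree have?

40

Count nodes per top-level branch (shared prefixes stored once):
  'i'-branch (iinin, iinni, iinnin, iinniniu, iinniui, iinniuiu, iinniuiui, iinniuiunu, iinniuiuun, iinniuiuuu, iinniunu, iinniuu, iinniuunin, iinnniu, iinnnuuu, iiuiuni, inuuu): 40 nodes
Sum: 40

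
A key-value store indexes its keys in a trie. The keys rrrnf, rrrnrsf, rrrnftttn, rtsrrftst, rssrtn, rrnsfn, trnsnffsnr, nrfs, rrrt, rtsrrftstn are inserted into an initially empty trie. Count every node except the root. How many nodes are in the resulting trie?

Insert word by word; a character creates a node only if that edge doesn't already exist:
  "rrrnf" → 5 new (r, r, r, n, f)
  "rrrnrsf" → prefix "rrrn" already present; 3 new (r, s, f)
  "rrrnftttn" → prefix "rrrnf" already present; 4 new (t, t, t, n)
  "rtsrrftst" → prefix "r" already present; 8 new (t, s, r, r, f, t, s, t)
  "rssrtn" → prefix "r" already present; 5 new (s, s, r, t, n)
  "rrnsfn" → prefix "rr" already present; 4 new (n, s, f, n)
  "trnsnffsnr" → 10 new (t, r, n, s, n, f, f, s, n, r)
  "nrfs" → 4 new (n, r, f, s)
  "rrrt" → prefix "rrr" already present; 1 new (t)
  "rtsrrftstn" → prefix "rtsrrftst" already present; 1 new (n)
Total nodes = 5 + 3 + 4 + 8 + 5 + 4 + 10 + 4 + 1 + 1 = 45

45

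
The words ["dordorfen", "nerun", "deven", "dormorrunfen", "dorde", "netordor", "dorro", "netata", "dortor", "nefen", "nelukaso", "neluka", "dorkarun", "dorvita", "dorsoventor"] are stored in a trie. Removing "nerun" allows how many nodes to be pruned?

3

After clearing the end-marker at "nerun", prune upward until reaching a node still needed by another word.
The suffix "run" (3 nodes) is used only by "nerun"; the node for "ne" still has the child "t", so pruning stops there.
Nodes removed: 3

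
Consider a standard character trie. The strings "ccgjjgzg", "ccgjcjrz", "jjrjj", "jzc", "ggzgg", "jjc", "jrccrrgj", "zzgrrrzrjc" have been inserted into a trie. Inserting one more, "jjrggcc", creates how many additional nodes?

"jjr" is already a path in the trie; the remaining "ggcc" must be added.
Each of the 4 remaining characters creates one node.

4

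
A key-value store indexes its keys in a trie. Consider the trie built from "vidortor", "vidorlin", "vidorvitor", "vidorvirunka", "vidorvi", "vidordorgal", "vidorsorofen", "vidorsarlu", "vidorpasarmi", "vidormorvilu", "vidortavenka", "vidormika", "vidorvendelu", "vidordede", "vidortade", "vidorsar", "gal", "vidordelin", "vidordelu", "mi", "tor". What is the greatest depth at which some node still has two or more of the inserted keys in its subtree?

The deepest shared node is where two words last agree before diverging.
"vidordelin" and "vidordelu" agree on "vidordel" (8 characters) before diverging; nothing deeper is shared.
Longest shared-prefix length: 8

8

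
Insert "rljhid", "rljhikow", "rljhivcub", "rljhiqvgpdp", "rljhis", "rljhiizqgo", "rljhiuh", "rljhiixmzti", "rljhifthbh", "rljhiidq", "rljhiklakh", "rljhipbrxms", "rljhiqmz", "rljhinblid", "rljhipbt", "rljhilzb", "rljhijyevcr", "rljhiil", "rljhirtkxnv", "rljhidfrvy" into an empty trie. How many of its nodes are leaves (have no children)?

A leaf is a node with no children — equivalently, the end of a word that is not a proper prefix of any other stored word.
Those words: "rljhidfrvy", "rljhifthbh", "rljhiidq", "rljhiil", "rljhiixmzti", "rljhiizqgo", "rljhijyevcr", "rljhiklakh", "rljhikow", "rljhilzb", "rljhinblid", "rljhipbrxms", "rljhipbt", "rljhiqmz", "rljhiqvgpdp", "rljhirtkxnv", "rljhis", "rljhiuh", "rljhivcub"
Leaf count: 19

19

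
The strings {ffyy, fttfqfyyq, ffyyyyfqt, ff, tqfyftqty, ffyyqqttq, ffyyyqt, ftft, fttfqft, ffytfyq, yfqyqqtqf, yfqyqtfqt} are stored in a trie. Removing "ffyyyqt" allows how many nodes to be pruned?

2

Walk "ffyyyqt" from the leaf back toward the root, removing each node that no remaining word uses.
The suffix "qt" (2 nodes) is used only by "ffyyyqt"; the node for "ffyyy" still has the child "y", so pruning stops there.
Nodes removed: 2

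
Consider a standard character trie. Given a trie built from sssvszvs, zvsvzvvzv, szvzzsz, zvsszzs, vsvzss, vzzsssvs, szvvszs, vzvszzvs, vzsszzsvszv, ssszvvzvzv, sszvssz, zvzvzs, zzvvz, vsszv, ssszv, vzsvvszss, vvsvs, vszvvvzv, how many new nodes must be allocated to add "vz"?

0

Every character of "vz" already lies on an existing path (it is a prefix of some stored word).
No new nodes are needed: 0.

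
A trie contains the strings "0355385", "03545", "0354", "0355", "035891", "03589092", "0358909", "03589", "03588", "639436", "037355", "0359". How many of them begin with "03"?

11

Traverse to the node for "03", then collect every word in that subtree.
Matches: "0354", "03545", "0355", "0355385", "03588", "03589", "0358909", "03589092", "035891", "0359", "037355"
Count: 11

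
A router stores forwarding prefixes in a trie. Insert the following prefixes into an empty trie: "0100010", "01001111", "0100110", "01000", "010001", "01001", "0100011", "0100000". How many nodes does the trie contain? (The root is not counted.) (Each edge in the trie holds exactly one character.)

15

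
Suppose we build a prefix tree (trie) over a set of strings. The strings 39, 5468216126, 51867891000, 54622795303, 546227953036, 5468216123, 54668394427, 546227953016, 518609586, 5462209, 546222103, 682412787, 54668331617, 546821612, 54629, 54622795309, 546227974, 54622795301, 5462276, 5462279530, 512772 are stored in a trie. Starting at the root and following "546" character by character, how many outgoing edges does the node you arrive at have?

3

Walk "546" from the root, arriving at one node.
Distinct next characters after "546": 2, 6, 8.
That node has 3 child edges.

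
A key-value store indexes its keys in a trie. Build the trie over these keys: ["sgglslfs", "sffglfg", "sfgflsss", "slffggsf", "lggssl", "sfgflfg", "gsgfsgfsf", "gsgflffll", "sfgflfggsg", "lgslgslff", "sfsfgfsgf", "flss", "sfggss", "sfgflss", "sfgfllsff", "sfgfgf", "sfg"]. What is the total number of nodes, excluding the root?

79

For each word, the new-node count is its length minus the longest prefix already in the trie:
  "sgglslfs" → 8 new (s, g, g, l, s, l, f, s)
  "sffglfg" → prefix "s" already present; 6 new (f, f, g, l, f, g)
  "sfgflsss" → prefix "sf" already present; 6 new (g, f, l, s, s, s)
  "slffggsf" → prefix "s" already present; 7 new (l, f, f, g, g, s, f)
  "lggssl" → 6 new (l, g, g, s, s, l)
  "sfgflfg" → prefix "sfgfl" already present; 2 new (f, g)
  "gsgfsgfsf" → 9 new (g, s, g, f, s, g, f, s, f)
  "gsgflffll" → prefix "gsgf" already present; 5 new (l, f, f, l, l)
  "sfgflfggsg" → prefix "sfgflfg" already present; 3 new (g, s, g)
  "lgslgslff" → prefix "lg" already present; 7 new (s, l, g, s, l, f, f)
  "sfsfgfsgf" → prefix "sf" already present; 7 new (s, f, g, f, s, g, f)
  "flss" → 4 new (f, l, s, s)
  "sfggss" → prefix "sfg" already present; 3 new (g, s, s)
  "sfgflss" → prefix "sfgflss" already present; 0 new (none)
  "sfgfllsff" → prefix "sfgfl" already present; 4 new (l, s, f, f)
  "sfgfgf" → prefix "sfgf" already present; 2 new (g, f)
  "sfg" → prefix "sfg" already present; 0 new (none)
Total nodes = 8 + 6 + 6 + 7 + 6 + 2 + 9 + 5 + 3 + 7 + 7 + 4 + 3 + 0 + 4 + 2 + 0 = 79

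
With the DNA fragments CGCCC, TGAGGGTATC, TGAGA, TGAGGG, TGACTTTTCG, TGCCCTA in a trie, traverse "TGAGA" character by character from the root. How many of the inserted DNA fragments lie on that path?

Traverse "TGAGA" character by character; count nodes along the way that are marked as word ends.
Prefixes of the query that are stored words: "TGAGA"
Count: 1

1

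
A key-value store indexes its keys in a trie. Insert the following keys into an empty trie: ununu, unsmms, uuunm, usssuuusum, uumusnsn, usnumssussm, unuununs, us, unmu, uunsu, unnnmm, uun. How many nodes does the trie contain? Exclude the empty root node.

51

Count nodes per top-level branch (shared prefixes stored once):
  'u'-branch (unmu, unnnmm, unsmms, ununu, unuununs, us, usnumssussm, usssuuusum, uumusnsn, uun, uunsu, uuunm): 51 nodes
Sum: 51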